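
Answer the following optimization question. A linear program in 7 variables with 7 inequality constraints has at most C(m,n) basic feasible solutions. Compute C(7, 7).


Each vertex corresponds to some choice of n active constraints out of m, so the number of vertices is at most C(m, n) = m! / (n!(m-n)!).
m = 7, n = 7
Numerator: 7 * 6 * 5 * 4 * 3 * 2 * 1
Denominator: 7! = 5040
C(7, 7) = 1


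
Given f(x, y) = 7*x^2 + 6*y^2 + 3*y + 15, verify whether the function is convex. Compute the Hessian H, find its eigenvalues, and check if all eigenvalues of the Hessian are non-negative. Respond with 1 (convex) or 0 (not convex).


The Hessian of f(x,y) = 7*x^2 + 6*y^2 + 3*y + 15 is:
H = [[14, 0], [0, 12]]
Trace = 14 + 12 = 26
Determinant = 14*12 - (0)^2 = 168
Discriminant = (26)^2 - 4*168 = 4.0
Eigenvalues: lambda_1 = 12.0, lambda_2 = 14.0
The function is convex.

1


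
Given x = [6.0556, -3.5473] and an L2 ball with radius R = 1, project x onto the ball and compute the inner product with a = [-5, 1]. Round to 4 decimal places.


Step 1: Compute ||x|| (intermediates to 6 decimals).
||x|| = sqrt(6.0556^2 + (-3.5473)^2) = 7.018093
Step 2: Project.
Since ||x|| > R, scale = R/||x|| = 1/7.018093 = 0.142489, proj(x) = scale * x
proj(x) = [0.862856, -0.505451]
Step 3: Dot product.
a^T * proj(x) = -5*0.862856 + 1*(-0.505451) = -4.8197


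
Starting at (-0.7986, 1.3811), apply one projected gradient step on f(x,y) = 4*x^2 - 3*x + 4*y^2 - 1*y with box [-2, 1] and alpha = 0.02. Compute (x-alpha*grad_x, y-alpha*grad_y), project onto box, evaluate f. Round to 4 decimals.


Step 1: Compute gradient at (-0.7986, 1.3811).
grad_x = 2*4*-0.7986 - 3 = -9.3888
grad_y = 2*4*1.3811 - 1 = 10.0488
Step 2: Gradient step.
x_raw = -0.7986 - 0.02*-9.3888 = -0.6108
y_raw = 1.3811 - 0.02*10.0488 = 1.1801
Step 3: Project onto [-2, 1].
x_proj = clip(-0.6108) = -0.6108
y_proj = clip(1.1801) = 1.0
Step 4: Evaluate f.
f(-0.6108, 1.0) = 6.3249


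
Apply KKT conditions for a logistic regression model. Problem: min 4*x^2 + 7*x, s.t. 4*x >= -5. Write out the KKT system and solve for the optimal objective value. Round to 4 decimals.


Step 1: Try lambda = 0 (constraint inactive).
Stationarity: 2*4*x + 7 = 0
x* = -7/(2*4) = -0.875
Check constraint: 4*-0.875 = -3.5 >= -5 -- satisfied.
Step 2: Compute optimal value.
f(x*) = 4*(-0.875)^2 + 7*(-0.875) = -3.0625


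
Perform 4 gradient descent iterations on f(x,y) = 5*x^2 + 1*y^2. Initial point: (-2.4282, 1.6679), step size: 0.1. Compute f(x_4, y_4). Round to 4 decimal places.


Gradient descent on f(x,y) = 5*x^2 + 1*y^2.
Starting point: (-2.4282, 1.6679), alpha = 0.1
Step 1: grad_x = 2*5*-2.4282 = -24.282, grad_y = 2*1*1.6679 = 3.3358
  x_1 = -2.4282 - 0.1*-24.282 = 0.0
  y_1 = 1.6679 - 0.1*3.3358 = 1.3343
Step 2: grad_x = 2*5*0.0 = 0.0, grad_y = 2*1*1.3343 = 2.6686
  x_2 = 0.0 - 0.1*0.0 = 0.0
  y_2 = 1.3343 - 0.1*2.6686 = 1.0675
Step 3: grad_x = 2*5*0.0 = 0.0, grad_y = 2*1*1.0675 = 2.1349
  x_3 = 0.0 - 0.1*0.0 = 0.0
  y_3 = 1.0675 - 0.1*2.1349 = 0.854
Step 4: grad_x = 2*5*0.0 = 0.0, grad_y = 2*1*0.854 = 1.7079
  x_4 = 0.0 - 0.1*0.0 = 0.0
  y_4 = 0.854 - 0.1*1.7079 = 0.6832
f(0.0, 0.6832) = 5*0.0^2 + 1*0.6832^2 = 0.4667


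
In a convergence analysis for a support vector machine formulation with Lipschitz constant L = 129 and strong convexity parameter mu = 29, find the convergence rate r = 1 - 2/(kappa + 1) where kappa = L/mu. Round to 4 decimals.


Step 1: Compute the condition number.
kappa = L/mu = 129/29 = 4.4483
Step 2: Compute the convergence rate.
r = 1 - 2/(kappa + 1) = 1 - 2*mu/(L + mu) = (L - mu)/(L + mu) = 100/158 = 0.6329


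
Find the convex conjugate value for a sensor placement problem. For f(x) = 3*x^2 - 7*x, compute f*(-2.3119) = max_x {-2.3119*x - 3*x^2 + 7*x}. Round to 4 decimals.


f*(y) = sup_x {y*x - a*x^2 - b*x} = sup_x {(y-b)*x - a*x^2}
FOC: (y - b) - 2a*x = 0 => x* = (y - b)/(2a)
x* = (-2.3119 + 7)/(2*3) = 0.7814
f*(-2.3119) = (y-b)^2/(4a) = (-2.3119 + 7)^2/(4*3)
= 21.9783/12 = 1.8315


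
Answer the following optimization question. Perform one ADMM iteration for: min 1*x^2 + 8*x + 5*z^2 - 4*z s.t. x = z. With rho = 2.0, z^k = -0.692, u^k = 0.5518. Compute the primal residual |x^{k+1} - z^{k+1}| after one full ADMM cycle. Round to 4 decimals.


ADMM iteration with rho = 2.0, z^k = -0.692, u^k = 0.5518
Step 1: x-update.
Minimize 1*x^2 + 8*x + (2.0/2)*(x + 0.692 + 0.5518)^2
FOC: (2*1 + 2.0)*x = -8 + 2.0*(-0.692 - 0.5518)
x^{k+1} = -2.6219
Step 2: z-update.
Minimize 5*z^2 - 4*z + (2.0/2)*(-2.6219 - z + 0.5518)^2
FOC: (2*5 + 2.0)*z = 4 + 2.0*(-2.6219 + 0.5518)
z^{k+1} = -0.0117
Step 3: u-update.
u^{k+1} = 0.5518 - 2.6219 + 0.0117 = -2.0584
Step 4: Primal residual = |-2.6219 + 0.0117| = 2.6102


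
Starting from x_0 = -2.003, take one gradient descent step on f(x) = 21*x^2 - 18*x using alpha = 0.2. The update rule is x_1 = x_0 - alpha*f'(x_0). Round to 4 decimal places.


We compute the gradient at x_0 and apply the update.
f'(x) = 42*x - 18
f'(-2.003) = 42*-2.003 - 18 = -102.126
x_1 = -2.003 - 0.2*-102.126 = 18.4222


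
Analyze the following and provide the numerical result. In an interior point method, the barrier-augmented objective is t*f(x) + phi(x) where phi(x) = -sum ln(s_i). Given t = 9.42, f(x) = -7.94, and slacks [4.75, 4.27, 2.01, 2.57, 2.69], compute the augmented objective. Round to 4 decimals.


Step 1: Compute log-barrier.
ln values: [1.5581, 1.4516, 0.6981, 0.9439, 0.9895]
phi = -(1.5581 + 1.4516 + 0.6981 + 0.9439 + 0.9895) = -5.6413
Step 2: Compute augmented objective.
t*f(x) = 9.42*-7.94 = -74.7948
Total = -74.7948 - 5.6413 = -80.4361


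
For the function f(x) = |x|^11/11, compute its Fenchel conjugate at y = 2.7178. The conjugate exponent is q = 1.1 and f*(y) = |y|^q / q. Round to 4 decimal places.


The conjugate exponent q satisfies 1/p + 1/q = 1.
p = 11, so q = 11/(11 - 1) = 1.1
|y|^q = 2.7178^1.1 = 3.0036
f*(2.7178) = 3.0036 / 1.1 = 2.7305


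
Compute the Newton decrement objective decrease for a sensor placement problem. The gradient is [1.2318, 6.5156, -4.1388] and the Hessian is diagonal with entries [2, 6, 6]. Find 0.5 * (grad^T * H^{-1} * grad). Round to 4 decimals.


Step 1: H is diagonal, so H^(-1) * g = [0.6159, 1.0859, -0.6898].
Step 2: g^T H^(-1) g = sum_i g_i^2 / H_ii
  = (1.2318)^2/2 + (6.5156)^2/6 + (-4.1388)^2/6
  = 0.7587 + 7.0755 + 2.8549 = 10.6891
Step 3: Objective decrease = 0.5 * g^T H^(-1) g = 5.3446


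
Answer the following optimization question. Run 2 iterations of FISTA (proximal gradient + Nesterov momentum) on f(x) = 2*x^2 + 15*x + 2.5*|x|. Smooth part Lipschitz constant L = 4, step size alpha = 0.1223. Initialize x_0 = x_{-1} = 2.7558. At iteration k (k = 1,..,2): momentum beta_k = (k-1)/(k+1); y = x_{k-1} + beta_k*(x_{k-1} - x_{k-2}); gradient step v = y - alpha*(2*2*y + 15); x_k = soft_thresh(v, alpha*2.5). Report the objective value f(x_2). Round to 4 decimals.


FISTA on f(x) = 2*x^2 + 15*x + 2.5*|x|
L = 4, alpha = 0.1223
Iteration 1: beta = 0.0, y = 2.7558 + 0.0*(2.7558 - 2.7558) = 2.7558
  grad(y) = 26.0232, v = y - alpha*grad = -0.4268
  prox(v) = soft_thresh(-0.4268, 0.3058) = -0.1211
Iteration 2: beta = 0.3333, y = -0.1211 + 0.3333*(-0.1211 - 2.7558) = -1.08
  grad(y) = 10.6798, v = y - alpha*grad = -2.3862
  prox(v) = soft_thresh(-2.3862, 0.3058) = -2.0804
f(x_2) = 2*(-2.0804)^2 + 15*(-2.0804) + 2.5*|-2.0804| = -17.349


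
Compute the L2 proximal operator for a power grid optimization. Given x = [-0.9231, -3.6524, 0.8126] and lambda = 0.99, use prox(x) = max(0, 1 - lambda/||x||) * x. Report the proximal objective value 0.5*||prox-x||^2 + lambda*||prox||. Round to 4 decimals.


Step 1: Compute ||x||.
||x|| = 3.8539
Step 2: Compute scaling factor.
scale = max(0, 1 - 0.99/3.8539) = 0.7431
Step 3: prox(x) = [-0.686, -2.7142, 0.6039]
||prox(x)|| = 2.8639
Step 4: Proximal objective.
0.5*||prox-x||^2 = 0.4901
lambda*||prox|| = 2.8353
Total = 3.3253


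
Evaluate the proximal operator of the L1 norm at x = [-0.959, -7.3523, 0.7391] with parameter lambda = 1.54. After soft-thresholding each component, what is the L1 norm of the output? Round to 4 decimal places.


Soft-thresholding with lambda = 1.54:
prox(-0.959) = sign(-0.959)*max(|-0.959| - 1.54, 0) = 0.0
prox(-7.3523) = sign(-7.3523)*max(|-7.3523| - 1.54, 0) = -5.8123
prox(0.7391) = sign(0.7391)*max(|0.7391| - 1.54, 0) = 0.0
prox(x) = [0.0, -5.8123, 0.0]
||prox(x)||_1 = 0.0 + 5.8123 + 0.0 = 5.8123


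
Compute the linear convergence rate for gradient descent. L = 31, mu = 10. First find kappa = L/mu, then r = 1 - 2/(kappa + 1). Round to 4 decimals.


Step 1: Compute the condition number.
kappa = L/mu = 31/10 = 3.1
Step 2: Compute the convergence rate.
r = 1 - 2/(kappa + 1) = 1 - 2*mu/(L + mu) = (L - mu)/(L + mu) = 21/41 = 0.5122


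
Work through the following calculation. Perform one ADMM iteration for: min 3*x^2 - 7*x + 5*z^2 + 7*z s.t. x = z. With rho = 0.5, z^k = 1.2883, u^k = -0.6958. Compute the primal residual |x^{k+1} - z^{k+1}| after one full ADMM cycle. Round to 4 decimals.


ADMM iteration with rho = 0.5, z^k = 1.2883, u^k = -0.6958
Step 1: x-update.
Minimize 3*x^2 - 7*x + (0.5/2)*(x - 1.2883 - 0.6958)^2
FOC: (2*3 + 0.5)*x = 7 + 0.5*(1.2883 + 0.6958)
x^{k+1} = 1.2295
Step 2: z-update.
Minimize 5*z^2 + 7*z + (0.5/2)*(1.2295 - z - 0.6958)^2
FOC: (2*5 + 0.5)*z = -7 + 0.5*(1.2295 - 0.6958)
z^{k+1} = -0.6413
Step 3: u-update.
u^{k+1} = -0.6958 + 1.2295 + 0.6413 = 1.175
Step 4: Primal residual = |1.2295 + 0.6413| = 1.8708


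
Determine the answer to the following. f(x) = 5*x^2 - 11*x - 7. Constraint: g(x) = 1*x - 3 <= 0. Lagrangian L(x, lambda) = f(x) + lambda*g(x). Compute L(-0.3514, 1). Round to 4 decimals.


Step 1: Evaluate f(x).
f(-0.3514) = 5*(-0.3514)^2 - 11*(-0.3514) - 7 = -2.5172
Step 2: Evaluate g(x).
g(-0.3514) = 1*-0.3514 - 3 = -3.3514
Step 3: Compute Lagrangian.
L = -2.5172 + 1*-3.3514 = -5.8686


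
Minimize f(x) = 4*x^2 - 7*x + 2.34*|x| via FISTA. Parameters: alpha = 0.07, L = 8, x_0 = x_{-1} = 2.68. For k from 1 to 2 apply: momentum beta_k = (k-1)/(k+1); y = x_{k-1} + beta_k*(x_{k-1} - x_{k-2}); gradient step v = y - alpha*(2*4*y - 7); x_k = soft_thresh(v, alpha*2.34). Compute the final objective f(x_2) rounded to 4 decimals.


FISTA on f(x) = 4*x^2 - 7*x + 2.34*|x|
L = 8, alpha = 0.07
Iteration 1: beta = 0.0, y = 2.68 + 0.0*(2.68 - 2.68) = 2.68
  grad(y) = 14.44, v = y - alpha*grad = 1.6692
  prox(v) = soft_thresh(1.6692, 0.1638) = 1.5054
Iteration 2: beta = 0.3333, y = 1.5054 + 0.3333*(1.5054 - 2.68) = 1.1139
  grad(y) = 1.9109, v = y - alpha*grad = 0.9801
  prox(v) = soft_thresh(0.9801, 0.1638) = 0.8163
f(x_2) = 4*0.8163^2 - 7*0.8163 + 2.34*|0.8163| = -1.1386


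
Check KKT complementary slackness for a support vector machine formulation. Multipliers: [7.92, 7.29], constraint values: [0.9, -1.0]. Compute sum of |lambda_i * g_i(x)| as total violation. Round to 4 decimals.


KKT complementary slackness check:
lambda_1 * g_1 = 7.92 * 0.9 = 7.128
lambda_2 * g_2 = 7.29 * -1.0 = -7.29
Total violation = 7.128 + 7.29 = 14.418


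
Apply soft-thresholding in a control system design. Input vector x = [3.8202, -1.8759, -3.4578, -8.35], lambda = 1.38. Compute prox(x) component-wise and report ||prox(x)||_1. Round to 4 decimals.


Soft-thresholding with lambda = 1.38:
prox(3.8202) = sign(3.8202)*max(|3.8202| - 1.38, 0) = 2.4402
prox(-1.8759) = sign(-1.8759)*max(|-1.8759| - 1.38, 0) = -0.4959
prox(-3.4578) = sign(-3.4578)*max(|-3.4578| - 1.38, 0) = -2.0778
prox(-8.35) = sign(-8.35)*max(|-8.35| - 1.38, 0) = -6.97
prox(x) = [2.4402, -0.4959, -2.0778, -6.97]
||prox(x)||_1 = 2.4402 + 0.4959 + 2.0778 + 6.97 = 11.9839


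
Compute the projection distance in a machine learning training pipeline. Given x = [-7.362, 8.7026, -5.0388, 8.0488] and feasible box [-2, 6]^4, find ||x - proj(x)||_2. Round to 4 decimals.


Project each component onto [-2, 6].
clip(-7.362) = -2.0, clip(8.7026) = 6.0, clip(-5.0388) = -2.0, clip(8.0488) = 6.0
Projection = [-2.0, 6.0, -2.0, 6.0]
Squared diffs: [28.751, 7.304, 9.2343, 4.1976]
Distance = sqrt(49.4869) = 7.0347


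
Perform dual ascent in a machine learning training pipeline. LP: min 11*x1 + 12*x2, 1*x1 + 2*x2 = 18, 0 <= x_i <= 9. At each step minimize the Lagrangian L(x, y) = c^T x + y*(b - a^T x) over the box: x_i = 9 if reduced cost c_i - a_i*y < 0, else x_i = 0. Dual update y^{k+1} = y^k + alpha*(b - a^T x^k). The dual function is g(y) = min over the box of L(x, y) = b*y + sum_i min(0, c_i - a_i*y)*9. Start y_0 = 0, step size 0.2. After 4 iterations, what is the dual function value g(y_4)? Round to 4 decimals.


Dual ascent for LP: min 11*x1 + 12*x2, 1*x1 + 2*x2 = 18, 0 <= x_i <= 9
Step 1: y^k = 0.0, reduced costs: (11.0, 12.0)
  x^k = (0.0, 0.0), subgradient = b - a^T x = 18.0
  y^{k+1} = 0.0 + 0.2*18.0 = 3.6
Step 2: y^k = 3.6, reduced costs: (7.4, 4.8)
  x^k = (0.0, 0.0), subgradient = b - a^T x = 18.0
  y^{k+1} = 3.6 + 0.2*18.0 = 7.2
Step 3: y^k = 7.2, reduced costs: (3.8, -2.4)
  x^k = (0.0, 9.0), subgradient = b - a^T x = 0.0
  y^{k+1} = 7.2 + 0.2*0.0 = 7.2
Step 4: y^k = 7.2, reduced costs: (3.8, -2.4)
  x^k = (0.0, 9.0), subgradient = b - a^T x = 0.0
  y^{k+1} = 7.2 + 0.2*0.0 = 7.2
Dual objective at y_4 = 7.2: reduced costs (3.8, -2.4), box minimizer x = (0.0, 9.0)
g(y_4) = b*y + (c1 - a1*y)*x1 + (c2 - a2*y)*x2 = 18*7.2 + 3.8*0.0 + (-2.4)*9.0 = 129.6 + 0.0 - 21.6 = 108.0


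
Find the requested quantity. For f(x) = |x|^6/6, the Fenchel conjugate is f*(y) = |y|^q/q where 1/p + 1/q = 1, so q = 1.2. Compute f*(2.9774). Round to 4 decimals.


The conjugate exponent q satisfies 1/p + 1/q = 1.
p = 6, so q = 6/(6 - 1) = 1.2
|y|^q = 2.9774^1.2 = 3.7034
f*(2.9774) = 3.7034 / 1.2 = 3.0862


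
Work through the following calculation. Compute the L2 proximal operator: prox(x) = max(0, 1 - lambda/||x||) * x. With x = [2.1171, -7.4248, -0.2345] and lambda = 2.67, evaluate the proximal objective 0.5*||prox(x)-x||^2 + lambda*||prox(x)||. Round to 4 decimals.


Step 1: Compute ||x||.
||x|| = 7.7243
Step 2: Compute scaling factor.
scale = max(0, 1 - 2.67/7.7243) = 0.6543
Step 3: prox(x) = [1.3853, -4.8583, -0.1534]
||prox(x)|| = 5.0543
Step 4: Proximal objective.
0.5*||prox-x||^2 = 3.5645
lambda*||prox|| = 13.495
Total = 17.0594


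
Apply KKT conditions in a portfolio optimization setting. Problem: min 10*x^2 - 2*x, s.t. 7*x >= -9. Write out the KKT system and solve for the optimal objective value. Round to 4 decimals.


Step 1: Try lambda = 0 (constraint inactive).
Stationarity: 2*10*x - 2 = 0
x* = 2/(2*10) = 0.1
Check constraint: 7*0.1 = 0.7 >= -9 -- satisfied.
Step 2: Compute optimal value.
f(x*) = 10*0.1^2 - 2*0.1 = -0.1


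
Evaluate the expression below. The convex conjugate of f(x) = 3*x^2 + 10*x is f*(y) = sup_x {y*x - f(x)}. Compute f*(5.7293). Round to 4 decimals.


f*(y) = sup_x {y*x - a*x^2 - b*x} = sup_x {(y-b)*x - a*x^2}
FOC: (y - b) - 2a*x = 0 => x* = (y - b)/(2a)
x* = (5.7293 - 10)/(2*3) = -0.7118
f*(5.7293) = (y-b)^2/(4a) = (5.7293 - 10)^2/(4*3)
= 18.2389/12 = 1.5199


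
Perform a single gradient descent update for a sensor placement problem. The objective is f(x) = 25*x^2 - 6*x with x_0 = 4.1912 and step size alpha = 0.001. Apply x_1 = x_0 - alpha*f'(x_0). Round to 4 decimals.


We compute the gradient at x_0 and apply the update.
f'(x) = 50*x - 6
f'(4.1912) = 50*4.1912 - 6 = 203.56
x_1 = 4.1912 - 0.001*203.56 = 3.9876


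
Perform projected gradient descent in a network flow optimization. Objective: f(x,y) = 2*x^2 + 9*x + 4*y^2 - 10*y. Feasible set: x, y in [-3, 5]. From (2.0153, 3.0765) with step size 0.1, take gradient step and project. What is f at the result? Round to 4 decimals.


Step 1: Compute gradient at (2.0153, 3.0765).
grad_x = 2*2*2.0153 + 9 = 17.0612
grad_y = 2*4*3.0765 - 10 = 14.612
Step 2: Gradient step.
x_raw = 2.0153 - 0.1*17.0612 = 0.3092
y_raw = 3.0765 - 0.1*14.612 = 1.6153
Step 3: Project onto [-3, 5].
x_proj = clip(0.3092) = 0.3092
y_proj = clip(1.6153) = 1.6153
Step 4: Evaluate f.
f(0.3092, 1.6153) = -2.7424


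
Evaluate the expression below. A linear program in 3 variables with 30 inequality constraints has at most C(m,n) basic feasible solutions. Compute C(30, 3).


Each vertex corresponds to some choice of n active constraints out of m, so the number of vertices is at most C(m, n) = m! / (n!(m-n)!).
m = 30, n = 3
Numerator: 30 * 29 * 28
Denominator: 3! = 6
C(30, 3) = 4060


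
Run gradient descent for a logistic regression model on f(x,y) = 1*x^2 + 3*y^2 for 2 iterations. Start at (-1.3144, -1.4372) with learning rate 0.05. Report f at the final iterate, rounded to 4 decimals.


Gradient descent on f(x,y) = 1*x^2 + 3*y^2.
Starting point: (-1.3144, -1.4372), alpha = 0.05
Step 1: grad_x = 2*1*-1.3144 = -2.6288, grad_y = 2*3*-1.4372 = -8.6232
  x_1 = -1.3144 - 0.05*-2.6288 = -1.183
  y_1 = -1.4372 - 0.05*-8.6232 = -1.006
Step 2: grad_x = 2*1*-1.183 = -2.3659, grad_y = 2*3*-1.006 = -6.0362
  x_2 = -1.183 - 0.05*-2.3659 = -1.0647
  y_2 = -1.006 - 0.05*-6.0362 = -0.7042
f(-1.0647, -0.7042) = 1*(-1.0647)^2 + 3*(-0.7042)^2 = 2.6213


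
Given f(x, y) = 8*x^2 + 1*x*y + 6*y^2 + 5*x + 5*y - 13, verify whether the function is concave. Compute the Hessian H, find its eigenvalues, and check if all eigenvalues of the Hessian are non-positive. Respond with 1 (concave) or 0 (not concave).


The Hessian of f(x,y) = 8*x^2 + 1*x*y + 6*y^2 + 5*x + 5*y - 13 is:
H = [[16, 1], [1, 12]]
Trace = 16 + 12 = 28
Determinant = 16*12 - (1)^2 = 191
Discriminant = (28)^2 - 4*191 = 20.0
Eigenvalues: lambda_1 = 11.7639, lambda_2 = 16.2361
The function is not concave.

0


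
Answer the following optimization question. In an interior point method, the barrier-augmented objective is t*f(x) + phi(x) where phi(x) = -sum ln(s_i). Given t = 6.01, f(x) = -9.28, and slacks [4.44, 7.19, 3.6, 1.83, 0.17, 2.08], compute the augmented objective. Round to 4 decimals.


Step 1: Compute log-barrier.
ln values: [1.4907, 1.9727, 1.2809, 0.6043, -1.772, 0.7324]
phi = -(1.4907 + 1.9727 + 1.2809 + 0.6043 - 1.772 + 0.7324) = -4.309
Step 2: Compute augmented objective.
t*f(x) = 6.01*-9.28 = -55.7728
Total = -55.7728 - 4.309 = -60.0818


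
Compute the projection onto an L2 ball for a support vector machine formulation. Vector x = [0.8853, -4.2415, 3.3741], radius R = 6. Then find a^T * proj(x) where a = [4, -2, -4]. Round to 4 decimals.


Step 1: Compute ||x|| (intermediates to 6 decimals).
||x|| = sqrt(0.8853^2 + (-4.2415)^2 + 3.3741^2) = 5.491687
Step 2: Project.
Since ||x|| <= R, proj = x (no scaling needed).
proj(x) = [0.8853, -4.2415, 3.3741]
Step 3: Dot product.
a^T * proj(x) = 4*0.8853 - 2*(-4.2415) - 4*3.3741 = -1.4722


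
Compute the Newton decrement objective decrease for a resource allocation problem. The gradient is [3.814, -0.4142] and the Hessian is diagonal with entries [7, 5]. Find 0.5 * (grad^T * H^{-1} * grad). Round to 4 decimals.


Step 1: H is diagonal, so H^(-1) * g = [0.5449, -0.0828].
Step 2: g^T H^(-1) g = sum_i g_i^2 / H_ii
  = (3.814)^2/7 + (-0.4142)^2/5
  = 2.0781 + 0.0343 = 2.1124
Step 3: Objective decrease = 0.5 * g^T H^(-1) g = 1.0562


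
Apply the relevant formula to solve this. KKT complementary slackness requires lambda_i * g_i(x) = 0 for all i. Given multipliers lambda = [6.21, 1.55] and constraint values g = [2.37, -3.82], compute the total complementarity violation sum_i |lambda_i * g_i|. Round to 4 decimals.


KKT complementary slackness check:
lambda_1 * g_1 = 6.21 * 2.37 = 14.7177
lambda_2 * g_2 = 1.55 * -3.82 = -5.921
Total violation = 14.7177 + 5.921 = 20.6387


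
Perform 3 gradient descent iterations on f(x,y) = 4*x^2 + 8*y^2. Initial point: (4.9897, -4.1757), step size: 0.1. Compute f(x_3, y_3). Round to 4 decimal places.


Gradient descent on f(x,y) = 4*x^2 + 8*y^2.
Starting point: (4.9897, -4.1757), alpha = 0.1
Step 1: grad_x = 2*4*4.9897 = 39.9176, grad_y = 2*8*-4.1757 = -66.8112
  x_1 = 4.9897 - 0.1*39.9176 = 0.9979
  y_1 = -4.1757 - 0.1*-66.8112 = 2.5054
Step 2: grad_x = 2*4*0.9979 = 7.9835, grad_y = 2*8*2.5054 = 40.0867
  x_2 = 0.9979 - 0.1*7.9835 = 0.1996
  y_2 = 2.5054 - 0.1*40.0867 = -1.5033
Step 3: grad_x = 2*4*0.1996 = 1.5967, grad_y = 2*8*-1.5033 = -24.052
  x_3 = 0.1996 - 0.1*1.5967 = 0.0399
  y_3 = -1.5033 - 0.1*-24.052 = 0.902
f(0.0399, 0.902) = 4*0.0399^2 + 8*0.902^2 = 6.5145


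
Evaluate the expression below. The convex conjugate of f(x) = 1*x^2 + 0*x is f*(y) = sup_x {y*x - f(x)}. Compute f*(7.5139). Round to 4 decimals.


f*(y) = sup_x {y*x - a*x^2 - b*x} = sup_x {(y-b)*x - a*x^2}
FOC: (y - b) - 2a*x = 0 => x* = (y - b)/(2a)
x* = (7.5139 - 0)/(2*1) = 3.757
f*(7.5139) = (y-b)^2/(4a) = (7.5139 - 0)^2/(4*1)
= 56.4587/4 = 14.1147


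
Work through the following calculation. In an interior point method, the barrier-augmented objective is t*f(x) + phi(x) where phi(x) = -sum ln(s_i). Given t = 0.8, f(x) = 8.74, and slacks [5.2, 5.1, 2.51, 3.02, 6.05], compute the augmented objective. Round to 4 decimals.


Step 1: Compute log-barrier.
ln values: [1.6487, 1.6292, 0.9203, 1.1053, 1.8001]
phi = -(1.6487 + 1.6292 + 0.9203 + 1.1053 + 1.8001) = -7.1035
Step 2: Compute augmented objective.
t*f(x) = 0.8*8.74 = 6.992
Total = 6.992 - 7.1035 = -0.1115


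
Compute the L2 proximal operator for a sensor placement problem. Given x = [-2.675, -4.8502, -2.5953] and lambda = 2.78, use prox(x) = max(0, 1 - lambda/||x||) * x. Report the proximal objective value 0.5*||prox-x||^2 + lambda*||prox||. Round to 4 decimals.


Step 1: Compute ||x||.
||x|| = 6.1168
Step 2: Compute scaling factor.
scale = max(0, 1 - 2.78/6.1168) = 0.5455
Step 3: prox(x) = [-1.4593, -2.6459, -1.4158]
||prox(x)|| = 3.3368
Step 4: Proximal objective.
0.5*||prox-x||^2 = 3.8642
lambda*||prox|| = 9.2763
Total = 13.1406


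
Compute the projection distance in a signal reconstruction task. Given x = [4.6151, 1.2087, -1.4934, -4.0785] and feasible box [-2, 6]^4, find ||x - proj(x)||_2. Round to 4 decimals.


Project each component onto [-2, 6].
clip(4.6151) = 4.6151, clip(1.2087) = 1.2087, clip(-1.4934) = -1.4934, clip(-4.0785) = -2.0
Projection = [4.6151, 1.2087, -1.4934, -2.0]
Squared diffs: [0.0, 0.0, 0.0, 4.3202]
Distance = sqrt(4.3202) = 2.0785


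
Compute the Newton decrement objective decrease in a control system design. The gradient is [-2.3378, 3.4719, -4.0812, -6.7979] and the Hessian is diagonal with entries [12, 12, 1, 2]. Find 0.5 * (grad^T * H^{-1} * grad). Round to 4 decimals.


Step 1: H is diagonal, so H^(-1) * g = [-0.1948, 0.2893, -4.0812, -3.399].
Step 2: g^T H^(-1) g = sum_i g_i^2 / H_ii
  = (-2.3378)^2/12 + (3.4719)^2/12 + (-4.0812)^2/1 + (-6.7979)^2/2
  = 0.4554 + 1.0045 + 16.6562 + 23.1057 = 41.2219
Step 3: Objective decrease = 0.5 * g^T H^(-1) g = 20.6109


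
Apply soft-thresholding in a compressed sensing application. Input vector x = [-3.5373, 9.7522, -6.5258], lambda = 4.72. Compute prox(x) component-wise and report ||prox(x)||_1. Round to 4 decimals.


Soft-thresholding with lambda = 4.72:
prox(-3.5373) = sign(-3.5373)*max(|-3.5373| - 4.72, 0) = 0.0
prox(9.7522) = sign(9.7522)*max(|9.7522| - 4.72, 0) = 5.0322
prox(-6.5258) = sign(-6.5258)*max(|-6.5258| - 4.72, 0) = -1.8058
prox(x) = [0.0, 5.0322, -1.8058]
||prox(x)||_1 = 0.0 + 5.0322 + 1.8058 = 6.838


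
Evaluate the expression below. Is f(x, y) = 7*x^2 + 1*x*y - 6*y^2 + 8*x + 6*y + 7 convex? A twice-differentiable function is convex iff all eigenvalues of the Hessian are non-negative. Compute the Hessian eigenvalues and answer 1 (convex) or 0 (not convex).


The Hessian of f(x,y) = 7*x^2 + 1*x*y - 6*y^2 + 8*x + 6*y + 7 is:
H = [[14, 1], [1, -12]]
Trace = 14 - 12 = 2
Determinant = 14*-12 - (1)^2 = -169
Discriminant = (2)^2 - 4*-169 = 680.0
Eigenvalues: lambda_1 = -12.0384, lambda_2 = 14.0384
The function is not convex.

0


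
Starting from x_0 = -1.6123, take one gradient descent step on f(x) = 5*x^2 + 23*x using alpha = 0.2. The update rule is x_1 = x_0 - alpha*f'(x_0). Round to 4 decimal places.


We compute the gradient at x_0 and apply the update.
f'(x) = 10*x + 23
f'(-1.6123) = 10*-1.6123 + 23 = 6.877
x_1 = -1.6123 - 0.2*6.877 = -2.9877


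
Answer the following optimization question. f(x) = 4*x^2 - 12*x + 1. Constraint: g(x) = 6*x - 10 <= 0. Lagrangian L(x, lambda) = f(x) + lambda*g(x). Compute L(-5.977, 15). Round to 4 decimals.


Step 1: Evaluate f(x).
f(-5.977) = 4*(-5.977)^2 - 12*(-5.977) + 1 = 215.6221
Step 2: Evaluate g(x).
g(-5.977) = 6*-5.977 - 10 = -45.862
Step 3: Compute Lagrangian.
L = 215.6221 + 15*-45.862 = -472.3079


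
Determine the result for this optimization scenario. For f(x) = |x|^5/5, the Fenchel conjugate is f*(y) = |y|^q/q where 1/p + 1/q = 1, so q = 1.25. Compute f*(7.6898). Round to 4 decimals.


The conjugate exponent q satisfies 1/p + 1/q = 1.
p = 5, so q = 5/(5 - 1) = 1.25
|y|^q = 7.6898^1.25 = 12.8054
f*(7.6898) = 12.8054 / 1.25 = 10.2443


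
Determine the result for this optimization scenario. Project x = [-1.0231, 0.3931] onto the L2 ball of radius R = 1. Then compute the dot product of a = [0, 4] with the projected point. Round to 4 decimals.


Step 1: Compute ||x|| (intermediates to 6 decimals).
||x|| = sqrt((-1.0231)^2 + 0.3931^2) = 1.096021
Step 2: Project.
Since ||x|| > R, scale = R/||x|| = 1/1.096021 = 0.912391, proj(x) = scale * x
proj(x) = [-0.933467, 0.358661]
Step 3: Dot product.
a^T * proj(x) = 0*(-0.933467) + 4*0.358661 = 1.4346


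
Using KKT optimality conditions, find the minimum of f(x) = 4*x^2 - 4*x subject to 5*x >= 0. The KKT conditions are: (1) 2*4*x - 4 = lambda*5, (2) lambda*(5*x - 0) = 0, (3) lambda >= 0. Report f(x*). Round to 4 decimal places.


Step 1: Try lambda = 0 (constraint inactive).
Stationarity: 2*4*x - 4 = 0
x* = 4/(2*4) = 0.5
Check constraint: 5*0.5 = 2.5 >= 0 -- satisfied.
Step 2: Compute optimal value.
f(x*) = 4*0.5^2 - 4*0.5 = -1.0


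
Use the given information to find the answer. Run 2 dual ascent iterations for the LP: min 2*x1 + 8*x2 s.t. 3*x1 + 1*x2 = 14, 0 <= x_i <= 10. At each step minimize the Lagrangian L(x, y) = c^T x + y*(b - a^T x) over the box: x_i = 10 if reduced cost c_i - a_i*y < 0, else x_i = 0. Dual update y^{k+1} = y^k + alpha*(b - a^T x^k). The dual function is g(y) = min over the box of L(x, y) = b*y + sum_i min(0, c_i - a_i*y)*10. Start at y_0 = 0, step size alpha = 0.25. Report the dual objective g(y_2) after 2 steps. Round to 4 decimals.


Dual ascent for LP: min 2*x1 + 8*x2, 3*x1 + 1*x2 = 14, 0 <= x_i <= 10
Step 1: y^k = 0.0, reduced costs: (2.0, 8.0)
  x^k = (0.0, 0.0), subgradient = b - a^T x = 14.0
  y^{k+1} = 0.0 + 0.25*14.0 = 3.5
Step 2: y^k = 3.5, reduced costs: (-8.5, 4.5)
  x^k = (10.0, 0.0), subgradient = b - a^T x = -16.0
  y^{k+1} = 3.5 + 0.25*-16.0 = -0.5
Dual objective at y_2 = -0.5: reduced costs (3.5, 8.5), box minimizer x = (0.0, 0.0)
g(y_2) = b*y + (c1 - a1*y)*x1 + (c2 - a2*y)*x2 = 14*(-0.5) + 3.5*0.0 + 8.5*0.0 = -7.0 + 0.0 + 0.0 = -7.0


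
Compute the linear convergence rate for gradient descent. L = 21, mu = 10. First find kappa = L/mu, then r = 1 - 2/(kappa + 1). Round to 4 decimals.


Step 1: Compute the condition number.
kappa = L/mu = 21/10 = 2.1
Step 2: Compute the convergence rate.
r = 1 - 2/(kappa + 1) = 1 - 2*mu/(L + mu) = (L - mu)/(L + mu) = 11/31 = 0.3548


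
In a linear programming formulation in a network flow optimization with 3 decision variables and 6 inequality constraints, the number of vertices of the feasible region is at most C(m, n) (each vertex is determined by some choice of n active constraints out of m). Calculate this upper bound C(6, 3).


Each vertex corresponds to some choice of n active constraints out of m, so the number of vertices is at most C(m, n) = m! / (n!(m-n)!).
m = 6, n = 3
Numerator: 6 * 5 * 4
Denominator: 3! = 6
C(6, 3) = 20


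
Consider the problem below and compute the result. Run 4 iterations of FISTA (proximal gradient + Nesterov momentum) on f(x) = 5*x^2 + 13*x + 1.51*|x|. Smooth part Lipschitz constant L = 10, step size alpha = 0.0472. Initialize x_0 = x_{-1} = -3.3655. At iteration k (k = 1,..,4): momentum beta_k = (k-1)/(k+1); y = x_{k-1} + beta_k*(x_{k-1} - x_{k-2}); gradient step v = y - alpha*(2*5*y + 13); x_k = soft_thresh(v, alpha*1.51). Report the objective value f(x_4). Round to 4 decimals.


FISTA on f(x) = 5*x^2 + 13*x + 1.51*|x|
L = 10, alpha = 0.0472
Iteration 1: beta = 0.0, y = -3.3655 + 0.0*(-3.3655 + 3.3655) = -3.3655
  grad(y) = -20.655, v = y - alpha*grad = -2.3906
  prox(v) = soft_thresh(-2.3906, 0.0713) = -2.3193
Iteration 2: beta = 0.3333, y = -2.3193 + 0.3333*(-2.3193 + 3.3655) = -1.9706
  grad(y) = -6.7058, v = y - alpha*grad = -1.6541
  prox(v) = soft_thresh(-1.6541, 0.0713) = -1.5828
Iteration 3: beta = 0.5, y = -1.5828 + 0.5*(-1.5828 + 2.3193) = -1.2145
  grad(y) = 0.8546, v = y - alpha*grad = -1.2549
  prox(v) = soft_thresh(-1.2549, 0.0713) = -1.1836
Iteration 4: beta = 0.6, y = -1.1836 + 0.6*(-1.1836 + 1.5828) = -0.9441
  grad(y) = 3.5591, v = y - alpha*grad = -1.1121
  prox(v) = soft_thresh(-1.1121, 0.0713) = -1.0408
f(x_4) = 5*(-1.0408)^2 + 13*(-1.0408) + 1.51*|-1.0408| = -6.5425


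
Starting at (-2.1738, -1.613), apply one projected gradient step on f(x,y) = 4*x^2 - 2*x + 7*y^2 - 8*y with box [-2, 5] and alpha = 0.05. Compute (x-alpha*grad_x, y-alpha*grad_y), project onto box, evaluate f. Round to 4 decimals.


Step 1: Compute gradient at (-2.1738, -1.613).
grad_x = 2*4*-2.1738 - 2 = -19.3904
grad_y = 2*7*-1.613 - 8 = -30.582
Step 2: Gradient step.
x_raw = -2.1738 - 0.05*-19.3904 = -1.2043
y_raw = -1.613 - 0.05*-30.582 = -0.0839
Step 3: Project onto [-2, 5].
x_proj = clip(-1.2043) = -1.2043
y_proj = clip(-0.0839) = -0.0839
Step 4: Evaluate f.
f(-1.2043, -0.0839) = 8.9302


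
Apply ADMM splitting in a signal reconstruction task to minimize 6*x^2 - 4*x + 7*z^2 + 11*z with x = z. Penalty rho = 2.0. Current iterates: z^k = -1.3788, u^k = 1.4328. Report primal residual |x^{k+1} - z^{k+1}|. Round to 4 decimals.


ADMM iteration with rho = 2.0, z^k = -1.3788, u^k = 1.4328
Step 1: x-update.
Minimize 6*x^2 - 4*x + (2.0/2)*(x + 1.3788 + 1.4328)^2
FOC: (2*6 + 2.0)*x = 4 + 2.0*(-1.3788 - 1.4328)
x^{k+1} = -0.1159
Step 2: z-update.
Minimize 7*z^2 + 11*z + (2.0/2)*(-0.1159 - z + 1.4328)^2
FOC: (2*7 + 2.0)*z = -11 + 2.0*(-0.1159 + 1.4328)
z^{k+1} = -0.5229
Step 3: u-update.
u^{k+1} = 1.4328 - 0.1159 + 0.5229 = 1.8398
Step 4: Primal residual = |-0.1159 + 0.5229| = 0.407


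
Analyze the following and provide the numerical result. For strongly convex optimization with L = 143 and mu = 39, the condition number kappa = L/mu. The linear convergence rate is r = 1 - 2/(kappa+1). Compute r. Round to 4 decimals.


Step 1: Compute the condition number.
kappa = L/mu = 143/39 = 3.6667
Step 2: Compute the convergence rate.
r = 1 - 2/(kappa + 1) = 1 - 2*mu/(L + mu) = (L - mu)/(L + mu) = 104/182 = 0.5714


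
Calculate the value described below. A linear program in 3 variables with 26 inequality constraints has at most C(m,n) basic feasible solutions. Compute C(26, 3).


Each vertex corresponds to some choice of n active constraints out of m, so the number of vertices is at most C(m, n) = m! / (n!(m-n)!).
m = 26, n = 3
Numerator: 26 * 25 * 24
Denominator: 3! = 6
C(26, 3) = 2600


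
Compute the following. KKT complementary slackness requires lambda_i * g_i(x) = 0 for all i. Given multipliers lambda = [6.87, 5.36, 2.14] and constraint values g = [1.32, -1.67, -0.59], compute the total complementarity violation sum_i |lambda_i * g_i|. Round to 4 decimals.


KKT complementary slackness check:
lambda_1 * g_1 = 6.87 * 1.32 = 9.0684
lambda_2 * g_2 = 5.36 * -1.67 = -8.9512
lambda_3 * g_3 = 2.14 * -0.59 = -1.2626
Total violation = 9.0684 + 8.9512 + 1.2626 = 19.2822


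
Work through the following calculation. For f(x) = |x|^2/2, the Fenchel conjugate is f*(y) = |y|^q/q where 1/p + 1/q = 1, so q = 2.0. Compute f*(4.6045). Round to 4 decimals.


The conjugate exponent q satisfies 1/p + 1/q = 1.
p = 2, so q = 2/(2 - 1) = 2.0
|y|^q = 4.6045^2.0 = 21.2014
f*(4.6045) = 21.2014 / 2.0 = 10.6007


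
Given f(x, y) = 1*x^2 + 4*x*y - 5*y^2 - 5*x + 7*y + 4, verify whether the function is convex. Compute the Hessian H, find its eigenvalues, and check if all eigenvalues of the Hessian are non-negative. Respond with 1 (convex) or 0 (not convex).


The Hessian of f(x,y) = 1*x^2 + 4*x*y - 5*y^2 - 5*x + 7*y + 4 is:
H = [[2, 4], [4, -10]]
Trace = 2 - 10 = -8
Determinant = 2*-10 - (4)^2 = -36
Discriminant = (-8)^2 - 4*-36 = 208.0
Eigenvalues: lambda_1 = -11.2111, lambda_2 = 3.2111
The function is not convex.

0


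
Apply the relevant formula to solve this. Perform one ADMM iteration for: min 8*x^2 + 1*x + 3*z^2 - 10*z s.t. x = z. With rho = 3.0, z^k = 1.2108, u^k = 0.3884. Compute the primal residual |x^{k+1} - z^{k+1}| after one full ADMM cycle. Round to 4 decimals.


ADMM iteration with rho = 3.0, z^k = 1.2108, u^k = 0.3884
Step 1: x-update.
Minimize 8*x^2 + 1*x + (3.0/2)*(x - 1.2108 + 0.3884)^2
FOC: (2*8 + 3.0)*x = -1 + 3.0*(1.2108 - 0.3884)
x^{k+1} = 0.0772
Step 2: z-update.
Minimize 3*z^2 - 10*z + (3.0/2)*(0.0772 - z + 0.3884)^2
FOC: (2*3 + 3.0)*z = 10 + 3.0*(0.0772 + 0.3884)
z^{k+1} = 1.2663
Step 3: u-update.
u^{k+1} = 0.3884 + 0.0772 - 1.2663 = -0.8007
Step 4: Primal residual = |0.0772 - 1.2663| = 1.1891


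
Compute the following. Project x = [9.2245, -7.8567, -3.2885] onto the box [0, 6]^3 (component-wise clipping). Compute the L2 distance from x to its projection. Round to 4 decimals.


Project each component onto [0, 6].
clip(9.2245) = 6.0, clip(-7.8567) = 0.0, clip(-3.2885) = 0.0
Projection = [6.0, 0.0, 0.0]
Squared diffs: [10.3974, 61.7277, 10.8142]
Distance = sqrt(82.9393) = 9.1071


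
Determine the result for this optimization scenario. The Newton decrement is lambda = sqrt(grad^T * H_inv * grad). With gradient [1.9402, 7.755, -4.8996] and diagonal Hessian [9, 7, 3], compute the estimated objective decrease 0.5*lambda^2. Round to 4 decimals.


Step 1: H is diagonal, so H^(-1) * g = [0.2156, 1.1079, -1.6332].
Step 2: g^T H^(-1) g = sum_i g_i^2 / H_ii
  = (1.9402)^2/9 + (7.755)^2/7 + (-4.8996)^2/3
  = 0.4183 + 8.5914 + 8.002 = 17.0117
Step 3: Objective decrease = 0.5 * g^T H^(-1) g = 8.5059


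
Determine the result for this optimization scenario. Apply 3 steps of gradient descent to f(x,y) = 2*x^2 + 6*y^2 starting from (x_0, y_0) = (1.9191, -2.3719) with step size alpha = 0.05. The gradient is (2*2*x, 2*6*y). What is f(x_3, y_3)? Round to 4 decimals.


Gradient descent on f(x,y) = 2*x^2 + 6*y^2.
Starting point: (1.9191, -2.3719), alpha = 0.05
Step 1: grad_x = 2*2*1.9191 = 7.6764, grad_y = 2*6*-2.3719 = -28.4628
  x_1 = 1.9191 - 0.05*7.6764 = 1.5353
  y_1 = -2.3719 - 0.05*-28.4628 = -0.9488
Step 2: grad_x = 2*2*1.5353 = 6.1411, grad_y = 2*6*-0.9488 = -11.3851
  x_2 = 1.5353 - 0.05*6.1411 = 1.2282
  y_2 = -0.9488 - 0.05*-11.3851 = -0.3795
Step 3: grad_x = 2*2*1.2282 = 4.9129, grad_y = 2*6*-0.3795 = -4.554
  x_3 = 1.2282 - 0.05*4.9129 = 0.9826
  y_3 = -0.3795 - 0.05*-4.554 = -0.1518
f(0.9826, -0.1518) = 2*0.9826^2 + 6*(-0.1518)^2 = 2.0692


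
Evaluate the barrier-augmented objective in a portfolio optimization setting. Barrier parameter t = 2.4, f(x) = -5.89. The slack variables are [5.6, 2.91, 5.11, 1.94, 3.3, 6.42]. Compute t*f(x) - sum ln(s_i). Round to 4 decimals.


Step 1: Compute log-barrier.
ln values: [1.7228, 1.0682, 1.6312, 0.6627, 1.1939, 1.8594]
phi = -(1.7228 + 1.0682 + 1.6312 + 0.6627 + 1.1939 + 1.8594) = -8.1381
Step 2: Compute augmented objective.
t*f(x) = 2.4*-5.89 = -14.136
Total = -14.136 - 8.1381 = -22.2741


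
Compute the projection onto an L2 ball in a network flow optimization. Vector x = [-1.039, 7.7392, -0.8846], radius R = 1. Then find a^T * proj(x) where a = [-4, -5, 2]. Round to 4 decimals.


Step 1: Compute ||x|| (intermediates to 6 decimals).
||x|| = sqrt((-1.039)^2 + 7.7392^2 + (-0.8846)^2) = 7.858578
Step 2: Project.
Since ||x|| > R, scale = R/||x|| = 1/7.858578 = 0.127249, proj(x) = scale * x
proj(x) = [-0.132212, 0.984805, -0.112564]
Step 3: Dot product.
a^T * proj(x) = -4*(-0.132212) - 5*0.984805 + 2*(-0.112564) = -4.6203


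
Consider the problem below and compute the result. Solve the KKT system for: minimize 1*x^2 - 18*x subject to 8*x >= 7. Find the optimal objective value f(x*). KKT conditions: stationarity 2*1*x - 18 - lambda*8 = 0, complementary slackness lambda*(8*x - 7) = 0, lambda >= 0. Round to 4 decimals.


Step 1: Try lambda = 0 (constraint inactive).
Stationarity: 2*1*x - 18 = 0
x* = 18/(2*1) = 9.0
Check constraint: 8*9.0 = 72.0 >= 7 -- satisfied.
Step 2: Compute optimal value.
f(x*) = 1*9.0^2 - 18*9.0 = -81.0


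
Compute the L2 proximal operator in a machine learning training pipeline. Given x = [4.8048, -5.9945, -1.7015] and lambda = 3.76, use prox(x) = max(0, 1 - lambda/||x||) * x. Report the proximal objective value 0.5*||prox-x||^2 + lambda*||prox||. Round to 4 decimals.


Step 1: Compute ||x||.
||x|| = 7.8686
Step 2: Compute scaling factor.
scale = max(0, 1 - 3.76/7.8686) = 0.5222
Step 3: prox(x) = [2.5088, -3.13, -0.8884]
||prox(x)|| = 4.1086
Step 4: Proximal objective.
0.5*||prox-x||^2 = 7.0688
lambda*||prox|| = 15.4483
Total = 22.5172


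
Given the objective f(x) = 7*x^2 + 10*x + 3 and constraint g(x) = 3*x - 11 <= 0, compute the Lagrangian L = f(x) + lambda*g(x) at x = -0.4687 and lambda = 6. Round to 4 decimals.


Step 1: Evaluate f(x).
f(-0.4687) = 7*(-0.4687)^2 + 10*(-0.4687) + 3 = -0.1492
Step 2: Evaluate g(x).
g(-0.4687) = 3*-0.4687 - 11 = -12.4061
Step 3: Compute Lagrangian.
L = -0.1492 + 6*-12.4061 = -74.5858


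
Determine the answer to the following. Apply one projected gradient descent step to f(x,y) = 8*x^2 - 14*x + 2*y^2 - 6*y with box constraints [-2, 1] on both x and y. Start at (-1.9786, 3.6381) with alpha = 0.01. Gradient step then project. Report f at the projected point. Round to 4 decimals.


Step 1: Compute gradient at (-1.9786, 3.6381).
grad_x = 2*8*-1.9786 - 14 = -45.6576
grad_y = 2*2*3.6381 - 6 = 8.5524
Step 2: Gradient step.
x_raw = -1.9786 - 0.01*-45.6576 = -1.522
y_raw = 3.6381 - 0.01*8.5524 = 3.5526
Step 3: Project onto [-2, 1].
x_proj = clip(-1.522) = -1.522
y_proj = clip(3.5526) = 1.0
Step 4: Evaluate f.
f(-1.522, 1.0) = 35.8408


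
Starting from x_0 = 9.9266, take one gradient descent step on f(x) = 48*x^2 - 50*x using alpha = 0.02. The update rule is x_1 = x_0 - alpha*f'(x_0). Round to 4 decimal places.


We compute the gradient at x_0 and apply the update.
f'(x) = 96*x - 50
f'(9.9266) = 96*9.9266 - 50 = 902.9536
x_1 = 9.9266 - 0.02*902.9536 = -8.1325


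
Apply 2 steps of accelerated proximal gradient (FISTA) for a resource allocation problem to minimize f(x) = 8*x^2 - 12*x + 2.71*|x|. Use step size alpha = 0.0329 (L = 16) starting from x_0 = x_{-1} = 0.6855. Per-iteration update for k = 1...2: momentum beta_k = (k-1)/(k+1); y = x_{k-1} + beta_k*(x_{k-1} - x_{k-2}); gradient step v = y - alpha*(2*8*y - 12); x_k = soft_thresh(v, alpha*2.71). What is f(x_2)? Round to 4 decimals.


FISTA on f(x) = 8*x^2 - 12*x + 2.71*|x|
L = 16, alpha = 0.0329
Iteration 1: beta = 0.0, y = 0.6855 + 0.0*(0.6855 - 0.6855) = 0.6855
  grad(y) = -1.032, v = y - alpha*grad = 0.7195
  prox(v) = soft_thresh(0.7195, 0.0892) = 0.6303
Iteration 2: beta = 0.3333, y = 0.6303 + 0.3333*(0.6303 - 0.6855) = 0.6119
  grad(y) = -2.2097, v = y - alpha*grad = 0.6846
  prox(v) = soft_thresh(0.6846, 0.0892) = 0.5954
f(x_2) = 8*0.5954^2 - 12*0.5954 + 2.71*|0.5954| = -2.6952


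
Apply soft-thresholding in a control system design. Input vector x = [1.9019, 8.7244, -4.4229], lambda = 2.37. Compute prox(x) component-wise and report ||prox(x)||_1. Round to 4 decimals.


Soft-thresholding with lambda = 2.37:
prox(1.9019) = sign(1.9019)*max(|1.9019| - 2.37, 0) = 0.0
prox(8.7244) = sign(8.7244)*max(|8.7244| - 2.37, 0) = 6.3544
prox(-4.4229) = sign(-4.4229)*max(|-4.4229| - 2.37, 0) = -2.0529
prox(x) = [0.0, 6.3544, -2.0529]
||prox(x)||_1 = 0.0 + 6.3544 + 2.0529 = 8.4073


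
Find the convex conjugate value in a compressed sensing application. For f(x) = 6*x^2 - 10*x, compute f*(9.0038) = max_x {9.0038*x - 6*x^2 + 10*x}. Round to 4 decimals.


f*(y) = sup_x {y*x - a*x^2 - b*x} = sup_x {(y-b)*x - a*x^2}
FOC: (y - b) - 2a*x = 0 => x* = (y - b)/(2a)
x* = (9.0038 + 10)/(2*6) = 1.5837
f*(9.0038) = (y-b)^2/(4a) = (9.0038 + 10)^2/(4*6)
= 361.1444/24 = 15.0477
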